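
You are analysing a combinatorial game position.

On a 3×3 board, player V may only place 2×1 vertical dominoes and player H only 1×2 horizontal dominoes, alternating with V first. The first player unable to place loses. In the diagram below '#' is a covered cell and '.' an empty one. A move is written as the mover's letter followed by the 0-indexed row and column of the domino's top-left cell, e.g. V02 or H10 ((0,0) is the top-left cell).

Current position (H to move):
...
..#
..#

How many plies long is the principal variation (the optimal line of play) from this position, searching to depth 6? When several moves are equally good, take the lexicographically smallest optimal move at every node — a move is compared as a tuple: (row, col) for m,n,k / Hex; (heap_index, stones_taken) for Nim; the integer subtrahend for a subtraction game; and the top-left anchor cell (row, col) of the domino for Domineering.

PV length from [.../..#/..#]: 1 ply

ply 1, H at .../..#/..# | H00=-1→##./..#/..#; H01=-1→.##/..#/..#; H10=+1→.../###/..#*; H20=-1→.../..#/###
ply 2: .../###/..# is terminal -1 (V); from .../..#/..# depth 6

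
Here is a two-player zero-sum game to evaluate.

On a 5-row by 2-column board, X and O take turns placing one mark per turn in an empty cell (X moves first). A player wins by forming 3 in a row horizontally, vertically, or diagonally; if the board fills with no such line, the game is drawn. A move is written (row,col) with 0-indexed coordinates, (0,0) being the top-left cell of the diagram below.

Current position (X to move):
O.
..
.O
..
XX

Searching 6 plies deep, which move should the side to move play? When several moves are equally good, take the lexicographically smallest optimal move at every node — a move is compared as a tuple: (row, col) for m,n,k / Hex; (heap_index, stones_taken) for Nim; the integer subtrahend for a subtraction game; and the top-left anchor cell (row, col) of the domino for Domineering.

p1 X@[O./../.O/../XX]: (0,1)[OX/../.O/../XX]+0* (1,0)[O./X./.O/../XX]-1 (1,1)[O./.X/.O/../XX]+0 (2,0)[O./../XO/../XX]+0 (3,0)[O./../.O/X./XX]-1 (3,1)[O./../.O/.X/XX]+0
p2 O@[OX/../.O/../XX]: (1,0)[OX/O./.O/../XX]+0* (1,1)[OX/.O/.O/../XX]+0 (2,0)[OX/../OO/../XX]+0 (3,0)[OX/../.O/O./XX]+0 (3,1)[OX/../.O/.O/XX]+0
p3 X@[OX/O./.O/../XX]: (1,1)[OX/OX/.O/../XX]-1 (2,0)[OX/O./XO/../XX]+0* (3,0)[OX/O./.O/X./XX]-1 (3,1)[OX/O./.O/.X/XX]-1
p4 O@[OX/O./XO/../XX]: (1,1)[OX/OO/XO/../XX]-1 (3,0)[OX/O./XO/O./XX]+0* (3,1)[OX/O./XO/.O/XX]-1
p5 X@[OX/O./XO/O./XX]: (1,1)[OX/OX/XO/O./XX]+0* (3,1)[OX/O./XO/OX/XX]+0
p6 O@[OX/OX/XO/O./XX]: (3,1)[OX/OX/XO/OO/XX]+0*
p7 X@[OX/OX/XO/OO/XX] terminal +0; root [O./../.O/../XX] d6

X's best at [O./../.O/../XX]: (0,1)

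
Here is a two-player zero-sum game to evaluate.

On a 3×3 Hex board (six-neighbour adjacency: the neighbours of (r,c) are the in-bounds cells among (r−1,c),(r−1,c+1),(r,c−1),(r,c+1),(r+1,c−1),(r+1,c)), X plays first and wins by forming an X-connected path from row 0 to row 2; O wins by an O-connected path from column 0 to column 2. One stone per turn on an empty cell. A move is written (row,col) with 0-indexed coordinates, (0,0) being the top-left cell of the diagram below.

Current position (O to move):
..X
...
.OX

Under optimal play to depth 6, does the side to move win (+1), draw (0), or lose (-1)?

[..X/.../.OX] O move#1: (0,0):-1/O.X/.../.OX*, (0,1):-1/.OX/.../.OX, (1,0):-1/..X/O../.OX, (1,1):-1/..X/.O./.OX, (1,2):-1/..X/..O/.OX, (2,0):-1/..X/.../OOX
[O.X/.../.OX] X move#2: (0,1):+1/OXX/.../.OX*, (1,0):+1/O.X/X../.OX, (1,1):+1/O.X/.X./.OX, (1,2):+1/O.X/..X/.OX, (2,0):+1/O.X/.../XOX
[OXX/.../.OX] O move#3: (1,0):-1/OXX/O../.OX*, (1,1):-1/OXX/.O./.OX, (1,2):-1/OXX/..O/.OX, (2,0):-1/OXX/.../OOX
[OXX/O../.OX] X move#4: (1,1):+1/OXX/OX./.OX*, (1,2):+1/OXX/O.X/.OX, (2,0):+1/OXX/O../XOX
[OXX/OX./.OX] O move#5: (1,2):-1/OXX/OXO/.OX*, (2,0):-1/OXX/OX./OOX
[OXX/OXO/.OX] X move#6: (2,0):+1/OXX/OXO/XOX*
[OXX/OXO/XOX] end (terminal -1, O#7); searched ..X/.../.OX to 6

value(..X/.../.OX, O) = -1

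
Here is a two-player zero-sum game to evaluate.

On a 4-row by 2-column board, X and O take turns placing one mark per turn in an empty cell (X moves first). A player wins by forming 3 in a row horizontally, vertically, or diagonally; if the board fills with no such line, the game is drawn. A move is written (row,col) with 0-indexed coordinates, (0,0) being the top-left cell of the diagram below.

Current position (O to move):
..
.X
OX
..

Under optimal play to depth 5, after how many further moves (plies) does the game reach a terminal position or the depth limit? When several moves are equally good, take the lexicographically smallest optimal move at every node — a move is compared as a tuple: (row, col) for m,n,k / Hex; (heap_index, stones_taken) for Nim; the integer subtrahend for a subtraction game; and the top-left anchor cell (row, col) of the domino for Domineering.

[../.X/OX/..] O move#1: (0,0):-1/O./.X/OX/..*, (0,1):-1/.O/.X/OX/.., (1,0):-1/../OX/OX/.., (3,0):-1/../.X/OX/O., (3,1):-1/../.X/OX/.O
[O./.X/OX/..] X move#2: (0,1):+1/OX/.X/OX/..*, (1,0):+1/O./XX/OX/.., (3,0):-1/O./.X/OX/X., (3,1):+1/O./.X/OX/.X
[OX/.X/OX/..] end (terminal -1, O#3); searched ../.X/OX/.. to 5

PV length from [../.X/OX/..]: 2 plies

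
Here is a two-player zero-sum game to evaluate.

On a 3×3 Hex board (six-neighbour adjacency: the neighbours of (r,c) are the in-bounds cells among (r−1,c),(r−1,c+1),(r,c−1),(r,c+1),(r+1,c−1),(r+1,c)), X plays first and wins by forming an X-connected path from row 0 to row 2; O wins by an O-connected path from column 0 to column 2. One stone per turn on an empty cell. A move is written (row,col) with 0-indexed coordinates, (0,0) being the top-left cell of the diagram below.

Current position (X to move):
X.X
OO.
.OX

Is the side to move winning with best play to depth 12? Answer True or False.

ply 1, X at X.X/OO./.OX | (0,1)=-1→XXX/OO./.OX; (1,2)=+1→X.X/OOX/.OX*; (2,0)=-1→X.X/OO./XOX
ply 2: X.X/OOX/.OX is terminal -1 (O); from X.X/OO./.OX depth 12

X winning at [X.X/OO./.OX]: True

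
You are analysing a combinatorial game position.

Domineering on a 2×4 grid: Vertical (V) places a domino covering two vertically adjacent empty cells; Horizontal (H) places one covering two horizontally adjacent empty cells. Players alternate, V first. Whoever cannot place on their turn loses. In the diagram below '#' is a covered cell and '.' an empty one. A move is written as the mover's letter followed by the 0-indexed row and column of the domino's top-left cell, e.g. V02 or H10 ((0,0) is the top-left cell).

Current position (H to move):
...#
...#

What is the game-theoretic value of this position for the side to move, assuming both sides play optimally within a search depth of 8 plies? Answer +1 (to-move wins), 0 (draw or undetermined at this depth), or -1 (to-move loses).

ply 1, H at ...#/...# | H00=+1→##.#/...#*; H01=+1→.###/...#; H10=+1→...#/##.#; H11=+1→...#/.###
ply 2, V at ##.#/...# | V02=-1→####/..##*
ply 3, H at ####/..## | H10=+1→####/####*
ply 4: ####/#### is terminal -1 (V); from ...#/...# depth 8

value(...#/...#, H) = +1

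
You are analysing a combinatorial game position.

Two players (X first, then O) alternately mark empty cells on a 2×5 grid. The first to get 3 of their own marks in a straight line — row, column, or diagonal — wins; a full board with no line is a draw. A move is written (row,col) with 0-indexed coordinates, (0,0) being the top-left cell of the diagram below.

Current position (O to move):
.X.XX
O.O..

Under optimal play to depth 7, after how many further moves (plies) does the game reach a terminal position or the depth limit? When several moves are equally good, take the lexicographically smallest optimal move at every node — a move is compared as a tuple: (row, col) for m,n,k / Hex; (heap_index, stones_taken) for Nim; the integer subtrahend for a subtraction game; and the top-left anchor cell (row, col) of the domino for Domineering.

[.X.XX/O.O..] O move#1: (0,0):-1/OX.XX/O.O.., (0,2):+0/.XOXX/O.O.., (1,1):+1/.X.XX/OOO..*, (1,3):-1/.X.XX/O.OO., (1,4):-1/.X.XX/O.O.O
[.X.XX/OOO..] end (terminal -1, X#2); searched .X.XX/O.O.. to 7

PV length from [.X.XX/O.O..]: 1 ply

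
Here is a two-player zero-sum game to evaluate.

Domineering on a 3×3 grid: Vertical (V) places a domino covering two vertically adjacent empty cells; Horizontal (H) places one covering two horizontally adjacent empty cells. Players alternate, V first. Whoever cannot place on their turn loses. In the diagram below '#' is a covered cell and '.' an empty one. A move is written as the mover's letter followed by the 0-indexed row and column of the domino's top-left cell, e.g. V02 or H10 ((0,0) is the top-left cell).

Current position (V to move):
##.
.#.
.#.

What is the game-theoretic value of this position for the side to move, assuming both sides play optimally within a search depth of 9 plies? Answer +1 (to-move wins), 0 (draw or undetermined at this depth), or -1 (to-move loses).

value(##./.#./.#., V) = +1

p1 V@[##./.#./.#.]: V02[###/.##/.#.]+1* V10[##./##./##.]+1 V12[##./.##/.##]+1
p2 H@[###/.##/.#.] terminal -1; root [##./.#./.#.] d9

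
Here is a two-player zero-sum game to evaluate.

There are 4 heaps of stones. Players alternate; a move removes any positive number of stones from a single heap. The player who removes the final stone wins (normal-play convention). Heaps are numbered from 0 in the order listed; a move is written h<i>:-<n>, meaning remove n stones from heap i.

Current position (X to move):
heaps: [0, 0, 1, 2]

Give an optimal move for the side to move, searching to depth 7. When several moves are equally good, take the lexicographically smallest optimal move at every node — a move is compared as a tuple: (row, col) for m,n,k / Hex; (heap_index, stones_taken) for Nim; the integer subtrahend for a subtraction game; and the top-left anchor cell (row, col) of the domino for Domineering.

[(0,0,1,2)] X move#1: h2:-1:-1/(0,0,0,2), h3:-1:+1/(0,0,1,1)*, h3:-2:-1/(0,0,1,0)
[(0,0,1,1)] O move#2: h2:-1:-1/(0,0,0,1)*, h3:-1:-1/(0,0,1,0)
[(0,0,0,1)] X move#3: h3:-1:+1/(0,0,0,0)*
[(0,0,0,0)] end (terminal -1, O#4); searched (0,0,1,2) to 7

X's best at [(0,0,1,2)]: h3:-1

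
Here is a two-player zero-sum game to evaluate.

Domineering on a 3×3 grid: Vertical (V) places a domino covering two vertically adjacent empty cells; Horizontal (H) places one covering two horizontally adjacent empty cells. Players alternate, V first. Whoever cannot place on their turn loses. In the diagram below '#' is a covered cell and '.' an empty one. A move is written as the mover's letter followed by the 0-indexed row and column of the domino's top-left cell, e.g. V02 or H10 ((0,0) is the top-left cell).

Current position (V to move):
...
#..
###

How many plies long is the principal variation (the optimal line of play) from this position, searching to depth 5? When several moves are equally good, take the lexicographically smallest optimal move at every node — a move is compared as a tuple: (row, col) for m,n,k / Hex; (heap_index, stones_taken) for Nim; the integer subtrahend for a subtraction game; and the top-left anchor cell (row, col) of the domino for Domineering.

ply 1, V at .../#../### | V01=+1→.#./##./###*; V02=-1→..#/#.#/###
ply 2: .#./##./### is terminal -1 (H); from .../#../### depth 5

PV length from [.../#../###]: 1 ply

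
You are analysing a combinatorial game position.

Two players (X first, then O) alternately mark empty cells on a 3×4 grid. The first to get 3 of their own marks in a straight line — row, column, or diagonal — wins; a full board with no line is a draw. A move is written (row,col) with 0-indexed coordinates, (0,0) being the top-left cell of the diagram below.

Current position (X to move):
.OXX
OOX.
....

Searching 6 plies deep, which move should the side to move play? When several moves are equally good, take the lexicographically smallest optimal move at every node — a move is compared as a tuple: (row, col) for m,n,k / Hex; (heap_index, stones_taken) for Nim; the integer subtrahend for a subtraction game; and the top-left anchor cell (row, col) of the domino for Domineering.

ply 1, X at .OXX/OOX./.... | (0,0)=-1→XOXX/OOX./....; (1,3)=-1→.OXX/OOXX/....; (2,0)=-1→.OXX/OOX./X...; (2,1)=+1→.OXX/OOX./.X..*; (2,2)=+1→.OXX/OOX./..X.; (2,3)=-1→.OXX/OOX./...X
ply 2: .OXX/OOX./.X.. is terminal -1 (O); from .OXX/OOX./.... depth 6

X's best at [.OXX/OOX./....]: (2,1)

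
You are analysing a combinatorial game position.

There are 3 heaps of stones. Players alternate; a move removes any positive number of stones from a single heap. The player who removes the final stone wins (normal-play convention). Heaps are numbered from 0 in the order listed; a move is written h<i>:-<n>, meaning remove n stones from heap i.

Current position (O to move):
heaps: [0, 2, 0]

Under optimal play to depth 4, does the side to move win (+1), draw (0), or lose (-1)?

p1 O@[(0,2,0)]: h1:-1[(0,1,0)]-1 h1:-2[(0,0,0)]+1*
p2 X@[(0,0,0)] terminal -1; root [(0,2,0)] d4

value((0,2,0), O) = +1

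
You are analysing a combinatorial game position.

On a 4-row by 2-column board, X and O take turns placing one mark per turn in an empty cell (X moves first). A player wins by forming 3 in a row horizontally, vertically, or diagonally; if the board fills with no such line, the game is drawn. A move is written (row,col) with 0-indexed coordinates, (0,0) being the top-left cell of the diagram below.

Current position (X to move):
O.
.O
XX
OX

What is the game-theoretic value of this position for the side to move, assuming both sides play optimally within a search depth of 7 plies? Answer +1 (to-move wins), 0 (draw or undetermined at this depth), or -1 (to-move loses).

value(O./.O/XX/OX, X) = 0

ply 1, X at O./.O/XX/OX | (0,1)=+0→OX/.O/XX/OX*; (1,0)=+0→O./XO/XX/OX
ply 2, O at OX/.O/XX/OX | (1,0)=+0→OX/OO/XX/OX*
ply 3: OX/OO/XX/OX is terminal +0 (X); from O./.O/XX/OX depth 7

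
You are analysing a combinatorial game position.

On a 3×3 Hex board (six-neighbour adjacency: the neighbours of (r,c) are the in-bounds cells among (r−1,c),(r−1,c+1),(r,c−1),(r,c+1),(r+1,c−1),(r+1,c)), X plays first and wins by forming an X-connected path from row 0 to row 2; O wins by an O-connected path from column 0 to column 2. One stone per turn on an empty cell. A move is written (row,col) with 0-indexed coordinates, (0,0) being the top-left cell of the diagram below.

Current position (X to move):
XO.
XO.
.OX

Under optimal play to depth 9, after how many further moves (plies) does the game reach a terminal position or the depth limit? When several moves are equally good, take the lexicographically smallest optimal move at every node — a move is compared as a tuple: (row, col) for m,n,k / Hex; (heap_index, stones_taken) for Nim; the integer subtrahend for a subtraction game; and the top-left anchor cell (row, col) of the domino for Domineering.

ply 1, X at XO./XO./.OX | (0,2)=+1→XOX/XO./.OX*; (1,2)=+1→XO./XOX/.OX; (2,0)=+1→XO./XO./XOX
ply 2, O at XOX/XO./.OX | (1,2)=-1→XOX/XOO/.OX*; (2,0)=-1→XOX/XO./OOX
ply 3, X at XOX/XOO/.OX | (2,0)=+1→XOX/XOO/XOX*
ply 4: XOX/XOO/XOX is terminal -1 (O); from XO./XO./.OX depth 9

PV length from [XO./XO./.OX]: 3 plies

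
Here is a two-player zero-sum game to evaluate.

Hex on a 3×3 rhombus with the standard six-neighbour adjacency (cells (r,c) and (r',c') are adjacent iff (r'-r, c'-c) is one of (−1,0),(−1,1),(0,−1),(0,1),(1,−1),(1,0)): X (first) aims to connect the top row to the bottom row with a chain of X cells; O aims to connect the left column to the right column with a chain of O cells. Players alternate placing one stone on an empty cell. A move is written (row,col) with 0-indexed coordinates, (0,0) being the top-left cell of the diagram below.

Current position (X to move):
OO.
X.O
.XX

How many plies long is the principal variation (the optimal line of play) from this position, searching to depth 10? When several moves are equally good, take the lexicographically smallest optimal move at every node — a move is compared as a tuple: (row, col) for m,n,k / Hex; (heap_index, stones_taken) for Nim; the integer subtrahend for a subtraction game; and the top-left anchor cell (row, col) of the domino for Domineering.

p1 X@[OO./X.O/.XX]: (0,2)[OOX/X.O/.XX]-1* (1,1)[OO./XXO/.XX]-1 (2,0)[OO./X.O/XXX]-1
p2 O@[OOX/X.O/.XX]: (1,1)[OOX/XOO/.XX]+1* (2,0)[OOX/X.O/OXX]-1
p3 X@[OOX/XOO/.XX] terminal -1; root [OO./X.O/.XX] d10

PV length from [OO./X.O/.XX]: 2 plies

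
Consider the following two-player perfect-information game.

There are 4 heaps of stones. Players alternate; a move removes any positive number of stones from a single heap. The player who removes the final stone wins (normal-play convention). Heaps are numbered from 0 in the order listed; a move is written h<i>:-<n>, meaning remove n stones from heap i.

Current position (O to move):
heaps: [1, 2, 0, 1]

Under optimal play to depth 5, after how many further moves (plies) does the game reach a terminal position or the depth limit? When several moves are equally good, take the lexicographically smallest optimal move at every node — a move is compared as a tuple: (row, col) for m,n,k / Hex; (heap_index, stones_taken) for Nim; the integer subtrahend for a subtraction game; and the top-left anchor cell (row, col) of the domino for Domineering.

PV length from [(1,2,0,1)]: 3 plies

p1 O@[(1,2,0,1)]: h0:-1[(0,2,0,1)]-1 h1:-1[(1,1,0,1)]-1 h1:-2[(1,0,0,1)]+1* h3:-1[(1,2,0,0)]-1
p2 X@[(1,0,0,1)]: h0:-1[(0,0,0,1)]-1* h3:-1[(1,0,0,0)]-1
p3 O@[(0,0,0,1)]: h3:-1[(0,0,0,0)]+1*
p4 X@[(0,0,0,0)] terminal -1; root [(1,2,0,1)] d5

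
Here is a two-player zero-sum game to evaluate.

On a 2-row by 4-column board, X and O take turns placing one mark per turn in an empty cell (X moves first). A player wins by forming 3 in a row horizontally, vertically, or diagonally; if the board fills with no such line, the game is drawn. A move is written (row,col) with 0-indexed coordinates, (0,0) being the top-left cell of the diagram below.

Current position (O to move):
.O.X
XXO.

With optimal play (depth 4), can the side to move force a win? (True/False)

O winning at [.O.X/XXO.]: False

[.O.X/XXO.] O move#1: (0,0):+0/OO.X/XXO.*, (0,2):+0/.OOX/XXO., (1,3):+0/.O.X/XXOO
[OO.X/XXO.] X move#2: (0,2):+0/OOXX/XXO.*, (1,3):-1/OO.X/XXOX
[OOXX/XXO.] O move#3: (1,3):+0/OOXX/XXOO*
[OOXX/XXOO] end (terminal +0, X#4); searched .O.X/XXO. to 4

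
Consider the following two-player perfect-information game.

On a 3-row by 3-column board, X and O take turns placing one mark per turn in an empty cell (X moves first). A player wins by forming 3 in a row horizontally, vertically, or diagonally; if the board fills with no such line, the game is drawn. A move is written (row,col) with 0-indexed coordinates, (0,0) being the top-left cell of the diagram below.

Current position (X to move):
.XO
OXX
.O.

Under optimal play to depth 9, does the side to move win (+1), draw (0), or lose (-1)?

ply 1, X at .XO/OXX/.O. | (0,0)=+0→XXO/OXX/.O.*; (2,0)=+0→.XO/OXX/XO.; (2,2)=+0→.XO/OXX/.OX
ply 2, O at XXO/OXX/.O. | (2,0)=-1→XXO/OXX/OO.; (2,2)=+0→XXO/OXX/.OO*
ply 3, X at XXO/OXX/.OO | (2,0)=+0→XXO/OXX/XOO*
ply 4: XXO/OXX/XOO is terminal +0 (O); from .XO/OXX/.O. depth 9

value(.XO/OXX/.O., X) = 0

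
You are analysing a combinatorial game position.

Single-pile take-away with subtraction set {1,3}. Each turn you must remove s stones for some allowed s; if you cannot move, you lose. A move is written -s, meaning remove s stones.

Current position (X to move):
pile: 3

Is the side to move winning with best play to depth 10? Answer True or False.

X winning at [3]: True

p1 X@[3]: -1[2]+1* -3[0]+1
p2 O@[2]: -1[1]-1*
p3 X@[1]: -1[0]+1*
p4 O@[0] terminal -1; root [3] d10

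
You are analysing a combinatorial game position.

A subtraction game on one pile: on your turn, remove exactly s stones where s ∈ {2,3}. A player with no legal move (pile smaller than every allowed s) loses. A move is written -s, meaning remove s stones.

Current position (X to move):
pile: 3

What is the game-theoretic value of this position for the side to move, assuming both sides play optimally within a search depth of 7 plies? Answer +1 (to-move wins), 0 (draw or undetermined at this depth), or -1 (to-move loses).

ply 1, X at 3 | -2=+1→1*; -3=+1→0
ply 2: 1 is terminal -1 (O); from 3 depth 7

value(3, X) = +1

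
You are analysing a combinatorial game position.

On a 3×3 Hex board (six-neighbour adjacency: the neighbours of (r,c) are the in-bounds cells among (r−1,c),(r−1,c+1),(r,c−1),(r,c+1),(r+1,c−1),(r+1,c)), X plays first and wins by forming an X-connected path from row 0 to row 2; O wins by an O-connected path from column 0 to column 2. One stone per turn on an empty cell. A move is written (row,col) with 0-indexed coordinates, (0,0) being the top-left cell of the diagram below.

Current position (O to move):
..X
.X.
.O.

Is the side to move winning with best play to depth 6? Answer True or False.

p1 O@[..X/.X./.O.]: (0,0)[O.X/.X./.O.]-1 (0,1)[.OX/.X./.O.]-1 (1,0)[..X/OX./.O.]-1 (1,2)[..X/.XO/.O.]-1 (2,0)[..X/.X./OO.]+1* (2,2)[..X/.X./.OO]-1
p2 X@[..X/.X./OO.]: (0,0)[X.X/.X./OO.]-1* (0,1)[.XX/.X./OO.]-1 (1,0)[..X/XX./OO.]-1 (1,2)[..X/.XX/OO.]-1 (2,2)[..X/.X./OOX]-1
p3 O@[X.X/.X./OO.]: (0,1)[XOX/.X./OO.]+1* (1,0)[X.X/OX./OO.]+1 (1,2)[X.X/.XO/OO.]+1 (2,2)[X.X/.X./OOO]+1
p4 X@[XOX/.X./OO.]: (1,0)[XOX/XX./OO.]-1* (1,2)[XOX/.XX/OO.]-1 (2,2)[XOX/.X./OOX]-1
p5 O@[XOX/XX./OO.]: (1,2)[XOX/XXO/OO.]+1* (2,2)[XOX/XX./OOO]+1
p6 X@[XOX/XXO/OO.] terminal -1; root [..X/.X./.O.] d6

O winning at [..X/.X./.O.]: True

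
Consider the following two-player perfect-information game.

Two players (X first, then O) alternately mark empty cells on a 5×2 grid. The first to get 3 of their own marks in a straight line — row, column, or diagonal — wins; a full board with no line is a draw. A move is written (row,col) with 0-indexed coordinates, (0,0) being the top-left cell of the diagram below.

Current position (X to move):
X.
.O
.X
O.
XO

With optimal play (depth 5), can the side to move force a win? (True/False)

ply 1, X at X./.O/.X/O./XO | (0,1)=+0→XX/.O/.X/O./XO*; (1,0)=+0→X./XO/.X/O./XO; (2,0)=+0→X./.O/XX/O./XO; (3,1)=+0→X./.O/.X/OX/XO
ply 2, O at XX/.O/.X/O./XO | (1,0)=+0→XX/OO/.X/O./XO*; (2,0)=+0→XX/.O/OX/O./XO; (3,1)=+0→XX/.O/.X/OO/XO
ply 3, X at XX/OO/.X/O./XO | (2,0)=+0→XX/OO/XX/O./XO*; (3,1)=-1→XX/OO/.X/OX/XO
ply 4, O at XX/OO/XX/O./XO | (3,1)=+0→XX/OO/XX/OO/XO*
ply 5: XX/OO/XX/OO/XO is terminal +0 (X); from X./.O/.X/O./XO depth 5

X winning at [X./.O/.X/O./XO]: False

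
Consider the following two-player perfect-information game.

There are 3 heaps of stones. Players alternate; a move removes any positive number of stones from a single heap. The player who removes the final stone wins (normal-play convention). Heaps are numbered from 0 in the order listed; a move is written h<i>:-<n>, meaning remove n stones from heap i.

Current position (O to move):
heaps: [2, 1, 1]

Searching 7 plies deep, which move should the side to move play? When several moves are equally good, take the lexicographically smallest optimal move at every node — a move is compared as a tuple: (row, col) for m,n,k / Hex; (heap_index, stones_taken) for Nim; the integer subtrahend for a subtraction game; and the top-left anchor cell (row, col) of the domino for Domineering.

O's best at [(2,1,1)]: h0:-2

p1 O@[(2,1,1)]: h0:-1[(1,1,1)]-1 h0:-2[(0,1,1)]+1* h1:-1[(2,0,1)]-1 h2:-1[(2,1,0)]-1
p2 X@[(0,1,1)]: h1:-1[(0,0,1)]-1* h2:-1[(0,1,0)]-1
p3 O@[(0,0,1)]: h2:-1[(0,0,0)]+1*
p4 X@[(0,0,0)] terminal -1; root [(2,1,1)] d7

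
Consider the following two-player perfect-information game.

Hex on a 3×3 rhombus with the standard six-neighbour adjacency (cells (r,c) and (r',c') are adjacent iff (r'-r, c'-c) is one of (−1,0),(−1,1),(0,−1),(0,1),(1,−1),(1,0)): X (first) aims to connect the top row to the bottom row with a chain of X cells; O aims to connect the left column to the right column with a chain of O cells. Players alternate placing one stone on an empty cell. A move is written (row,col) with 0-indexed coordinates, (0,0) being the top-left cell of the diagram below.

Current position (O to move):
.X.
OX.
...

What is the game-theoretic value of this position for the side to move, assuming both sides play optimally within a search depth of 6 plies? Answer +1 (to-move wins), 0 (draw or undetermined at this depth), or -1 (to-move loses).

[.X./OX./...] O move#1: (0,0):-1/OX./OX./...*, (0,2):-1/.XO/OX./..., (1,2):-1/.X./OXO/..., (2,0):-1/.X./OX./O.., (2,1):-1/.X./OX./.O., (2,2):-1/.X./OX./..O
[OX./OX./...] X move#2: (0,2):+1/OXX/OX./...*, (1,2):+1/OX./OXX/..., (2,0):+1/OX./OX./X.., (2,1):+1/OX./OX./.X., (2,2):+1/OX./OX./..X
[OXX/OX./...] O move#3: (1,2):-1/OXX/OXO/...*, (2,0):-1/OXX/OX./O.., (2,1):-1/OXX/OX./.O., (2,2):-1/OXX/OX./..O
[OXX/OXO/...] X move#4: (2,0):+1/OXX/OXO/X..*, (2,1):+1/OXX/OXO/.X., (2,2):+1/OXX/OXO/..X
[OXX/OXO/X..] end (terminal -1, O#5); searched .X./OX./... to 6

value(.X./OX./..., O) = -1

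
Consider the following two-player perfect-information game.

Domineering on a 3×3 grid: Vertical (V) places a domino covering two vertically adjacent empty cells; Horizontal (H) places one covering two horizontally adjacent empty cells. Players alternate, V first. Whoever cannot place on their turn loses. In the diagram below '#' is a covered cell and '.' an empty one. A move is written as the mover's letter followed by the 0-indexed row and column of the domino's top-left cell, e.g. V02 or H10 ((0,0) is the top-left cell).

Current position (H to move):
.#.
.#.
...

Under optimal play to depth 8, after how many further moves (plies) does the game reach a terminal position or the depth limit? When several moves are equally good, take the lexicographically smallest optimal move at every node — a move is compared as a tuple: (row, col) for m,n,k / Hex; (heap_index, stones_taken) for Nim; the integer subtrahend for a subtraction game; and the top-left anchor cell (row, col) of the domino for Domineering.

PV length from [.#./.#./...]: 2 plies

[.#./.#./...] H move#1: H20:-1/.#./.#./##.*, H21:-1/.#./.#./.##
[.#./.#./##.] V move#2: V00:+1/##./##./##.*, V02:+1/.##/.##/##., V12:+1/.#./.##/###
[##./##./##.] end (terminal -1, H#3); searched .#./.#./... to 8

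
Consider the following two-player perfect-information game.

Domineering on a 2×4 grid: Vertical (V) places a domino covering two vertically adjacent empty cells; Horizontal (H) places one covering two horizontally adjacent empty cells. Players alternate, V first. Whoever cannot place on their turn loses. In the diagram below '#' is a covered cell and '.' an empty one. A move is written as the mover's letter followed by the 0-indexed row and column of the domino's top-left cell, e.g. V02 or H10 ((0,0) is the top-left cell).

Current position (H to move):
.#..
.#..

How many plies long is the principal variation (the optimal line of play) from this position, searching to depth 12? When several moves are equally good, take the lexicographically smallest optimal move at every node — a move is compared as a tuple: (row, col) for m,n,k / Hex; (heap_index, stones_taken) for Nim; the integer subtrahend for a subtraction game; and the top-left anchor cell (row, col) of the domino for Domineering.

p1 H@[.#../.#..]: H02[.###/.#..]+1* H12[.#../.###]+1
p2 V@[.###/.#..]: V00[####/##..]-1*
p3 H@[####/##..]: H12[####/####]+1*
p4 V@[####/####] terminal -1; root [.#../.#..] d12

PV length from [.#../.#..]: 3 plies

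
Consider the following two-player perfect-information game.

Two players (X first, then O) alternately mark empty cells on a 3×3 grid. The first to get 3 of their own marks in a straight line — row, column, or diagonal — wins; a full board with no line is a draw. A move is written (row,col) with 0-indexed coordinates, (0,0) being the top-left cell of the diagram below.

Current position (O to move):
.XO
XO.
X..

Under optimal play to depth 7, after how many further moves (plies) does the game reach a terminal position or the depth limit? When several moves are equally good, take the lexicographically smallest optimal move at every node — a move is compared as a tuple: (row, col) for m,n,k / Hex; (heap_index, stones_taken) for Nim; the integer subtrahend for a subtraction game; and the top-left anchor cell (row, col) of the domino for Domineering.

PV length from [.XO/XO./X..]: 4 plies

[.XO/XO./X..] O move#1: (0,0):+0/OXO/XO./X..*, (1,2):-1/.XO/XOO/X.., (2,1):-1/.XO/XO./XO., (2,2):-1/.XO/XO./X.O
[OXO/XO./X..] X move#2: (1,2):-1/OXO/XOX/X.., (2,1):-1/OXO/XO./XX., (2,2):+0/OXO/XO./X.X*
[OXO/XO./X.X] O move#3: (1,2):-1/OXO/XOO/X.X, (2,1):+0/OXO/XO./XOX*
[OXO/XO./XOX] X move#4: (1,2):+0/OXO/XOX/XOX*
[OXO/XOX/XOX] end (terminal +0, O#5); searched .XO/XO./X.. to 7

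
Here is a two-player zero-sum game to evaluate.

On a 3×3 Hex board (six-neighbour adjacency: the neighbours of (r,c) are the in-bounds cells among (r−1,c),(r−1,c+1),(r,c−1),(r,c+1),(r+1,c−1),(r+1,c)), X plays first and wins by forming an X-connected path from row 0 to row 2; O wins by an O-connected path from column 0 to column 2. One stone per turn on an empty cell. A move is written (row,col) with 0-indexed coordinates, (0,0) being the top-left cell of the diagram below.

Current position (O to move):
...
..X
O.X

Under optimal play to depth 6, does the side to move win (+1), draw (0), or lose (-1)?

p1 O@[.../..X/O.X]: (0,0)[O../..X/O.X]-1 (0,1)[.O./..X/O.X]-1 (0,2)[..O/..X/O.X]+1* (1,0)[.../O.X/O.X]-1 (1,1)[.../.OX/O.X]-1 (2,1)[.../..X/OOX]-1
p2 X@[..O/..X/O.X]: (0,0)[X.O/..X/O.X]-1* (0,1)[.XO/..X/O.X]-1 (1,0)[..O/X.X/O.X]-1 (1,1)[..O/.XX/O.X]-1 (2,1)[..O/..X/OXX]-1
p3 O@[X.O/..X/O.X]: (0,1)[XOO/..X/O.X]+1* (1,0)[X.O/O.X/O.X]+1 (1,1)[X.O/.OX/O.X]+1 (2,1)[X.O/..X/OOX]-1
p4 X@[XOO/..X/O.X]: (1,0)[XOO/X.X/O.X]-1* (1,1)[XOO/.XX/O.X]-1 (2,1)[XOO/..X/OXX]-1
p5 O@[XOO/X.X/O.X]: (1,1)[XOO/XOX/O.X]+1* (2,1)[XOO/X.X/OOX]-1
p6 X@[XOO/XOX/O.X] terminal -1; root [.../..X/O.X] d6

value(.../..X/O.X, O) = +1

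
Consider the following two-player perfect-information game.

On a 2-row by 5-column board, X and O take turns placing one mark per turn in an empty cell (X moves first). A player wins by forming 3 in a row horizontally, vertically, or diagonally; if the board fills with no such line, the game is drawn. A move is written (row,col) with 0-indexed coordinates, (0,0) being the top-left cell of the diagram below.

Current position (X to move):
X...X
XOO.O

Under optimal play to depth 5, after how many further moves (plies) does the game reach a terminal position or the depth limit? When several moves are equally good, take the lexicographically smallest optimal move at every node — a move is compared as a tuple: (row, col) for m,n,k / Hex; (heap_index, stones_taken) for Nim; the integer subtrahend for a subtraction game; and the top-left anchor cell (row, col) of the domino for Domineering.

ply 1, X at X...X/XOO.O | (0,1)=-1→XX..X/XOO.O; (0,2)=-1→X.X.X/XOO.O; (0,3)=-1→X..XX/XOO.O; (1,3)=+0→X...X/XOOXO*
ply 2, O at X...X/XOOXO | (0,1)=+0→XO..X/XOOXO*; (0,2)=+0→X.O.X/XOOXO; (0,3)=+0→X..OX/XOOXO
ply 3, X at XO..X/XOOXO | (0,2)=+0→XOX.X/XOOXO*; (0,3)=+0→XO.XX/XOOXO
ply 4, O at XOX.X/XOOXO | (0,3)=+0→XOXOX/XOOXO*
ply 5: XOXOX/XOOXO is terminal +0 (X); from X...X/XOO.O depth 5

PV length from [X...X/XOO.O]: 4 plies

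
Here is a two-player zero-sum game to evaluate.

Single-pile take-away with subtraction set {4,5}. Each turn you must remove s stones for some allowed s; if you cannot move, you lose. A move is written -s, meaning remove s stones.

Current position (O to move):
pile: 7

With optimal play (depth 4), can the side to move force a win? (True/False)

ply 1, O at 7 | -4=+1→3*; -5=+1→2
ply 2: 3 is terminal -1 (X); from 7 depth 4

O winning at [7]: True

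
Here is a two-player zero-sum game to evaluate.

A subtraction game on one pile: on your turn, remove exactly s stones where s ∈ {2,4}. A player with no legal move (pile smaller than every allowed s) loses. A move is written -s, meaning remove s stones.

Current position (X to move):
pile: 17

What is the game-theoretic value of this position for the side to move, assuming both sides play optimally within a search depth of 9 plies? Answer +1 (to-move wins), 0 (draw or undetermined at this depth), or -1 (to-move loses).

value(17, X) = +1

[17] X move#1: -2:-1/15, -4:+1/13*
[13] O move#2: -2:-1/11*, -4:-1/9
[11] X move#3: -2:-1/9, -4:+1/7*
[7] O move#4: -2:-1/5*, -4:-1/3
[5] X move#5: -2:-1/3, -4:+1/1*
[1] end (terminal -1, O#6); searched 17 to 9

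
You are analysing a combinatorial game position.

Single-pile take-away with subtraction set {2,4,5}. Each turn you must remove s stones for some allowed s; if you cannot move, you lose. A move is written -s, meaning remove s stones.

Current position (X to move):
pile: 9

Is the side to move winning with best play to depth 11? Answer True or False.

[9] X move#1: -2:+1/7*, -4:-1/5, -5:-1/4
[7] O move#2: -2:-1/5*, -4:-1/3, -5:-1/2
[5] X move#3: -2:-1/3, -4:+1/1*, -5:+1/0
[1] end (terminal -1, O#4); searched 9 to 11

X winning at [9]: True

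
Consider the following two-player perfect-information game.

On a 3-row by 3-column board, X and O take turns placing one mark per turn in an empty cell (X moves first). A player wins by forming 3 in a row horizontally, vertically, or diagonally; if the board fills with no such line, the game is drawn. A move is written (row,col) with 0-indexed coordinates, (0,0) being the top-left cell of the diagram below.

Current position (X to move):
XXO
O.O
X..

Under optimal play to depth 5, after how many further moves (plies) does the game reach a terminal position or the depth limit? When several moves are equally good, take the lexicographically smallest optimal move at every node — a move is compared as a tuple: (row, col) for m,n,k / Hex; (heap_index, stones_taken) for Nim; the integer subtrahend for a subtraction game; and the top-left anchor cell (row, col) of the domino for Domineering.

PV length from [XXO/O.O/X..]: 2 plies

[XXO/O.O/X..] X move#1: (1,1):-1/XXO/OXO/X..*, (2,1):-1/XXO/O.O/XX., (2,2):-1/XXO/O.O/X.X
[XXO/OXO/X..] O move#2: (2,1):-1/XXO/OXO/XO., (2,2):+1/XXO/OXO/X.O*
[XXO/OXO/X.O] end (terminal -1, X#3); searched XXO/O.O/X.. to 5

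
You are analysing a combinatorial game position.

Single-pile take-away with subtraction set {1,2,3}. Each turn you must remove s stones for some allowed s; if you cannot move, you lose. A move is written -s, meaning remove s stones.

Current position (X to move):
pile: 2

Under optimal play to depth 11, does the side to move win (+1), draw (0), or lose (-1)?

p1 X@[2]: -1[1]-1 -2[0]+1*
p2 O@[0] terminal -1; root [2] d11

value(2, X) = +1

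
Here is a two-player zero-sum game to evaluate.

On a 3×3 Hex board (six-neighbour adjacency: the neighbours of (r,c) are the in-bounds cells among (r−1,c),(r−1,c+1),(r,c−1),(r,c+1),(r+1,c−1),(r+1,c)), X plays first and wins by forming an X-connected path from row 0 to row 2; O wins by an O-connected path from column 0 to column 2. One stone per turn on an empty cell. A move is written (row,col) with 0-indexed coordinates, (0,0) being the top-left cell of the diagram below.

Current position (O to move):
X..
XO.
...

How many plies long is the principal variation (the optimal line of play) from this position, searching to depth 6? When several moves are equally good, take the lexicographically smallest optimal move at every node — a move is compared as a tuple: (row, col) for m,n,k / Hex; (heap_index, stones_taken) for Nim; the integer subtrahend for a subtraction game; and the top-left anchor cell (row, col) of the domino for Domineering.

ply 1, O at X../XO./... | (0,1)=-1→XO./XO./...; (0,2)=-1→X.O/XO./...; (1,2)=-1→X../XOO/...; (2,0)=+1→X../XO./O..*; (2,1)=-1→X../XO./.O.; (2,2)=-1→X../XO./..O
ply 2, X at X../XO./O.. | (0,1)=-1→XX./XO./O..*; (0,2)=-1→X.X/XO./O..; (1,2)=-1→X../XOX/O..; (2,1)=-1→X../XO./OX.; (2,2)=-1→X../XO./O.X
ply 3, O at XX./XO./O.. | (0,2)=+1→XXO/XO./O..*; (1,2)=+1→XX./XOO/O..; (2,1)=+1→XX./XO./OO.; (2,2)=+1→XX./XO./O.O
ply 4: XXO/XO./O.. is terminal -1 (X); from X../XO./... depth 6

PV length from [X../XO./...]: 3 plies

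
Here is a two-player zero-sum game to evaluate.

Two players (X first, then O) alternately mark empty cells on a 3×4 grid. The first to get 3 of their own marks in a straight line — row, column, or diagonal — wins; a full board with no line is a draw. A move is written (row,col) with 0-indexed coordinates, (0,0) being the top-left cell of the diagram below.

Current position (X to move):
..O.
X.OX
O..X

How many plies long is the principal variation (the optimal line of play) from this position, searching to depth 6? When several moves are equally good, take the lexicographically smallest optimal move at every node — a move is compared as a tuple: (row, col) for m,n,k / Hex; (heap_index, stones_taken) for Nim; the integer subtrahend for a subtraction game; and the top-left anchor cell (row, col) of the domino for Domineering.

ply 1, X at ..O./X.OX/O..X | (0,0)=-1→X.O./X.OX/O..X; (0,1)=-1→.XO./X.OX/O..X; (0,3)=+1→..OX/X.OX/O..X*; (1,1)=-1→..O./XXOX/O..X; (2,1)=-1→..O./X.OX/OX.X; (2,2)=-1→..O./X.OX/O.XX
ply 2: ..OX/X.OX/O..X is terminal -1 (O); from ..O./X.OX/O..X depth 6

PV length from [..O./X.OX/O..X]: 1 ply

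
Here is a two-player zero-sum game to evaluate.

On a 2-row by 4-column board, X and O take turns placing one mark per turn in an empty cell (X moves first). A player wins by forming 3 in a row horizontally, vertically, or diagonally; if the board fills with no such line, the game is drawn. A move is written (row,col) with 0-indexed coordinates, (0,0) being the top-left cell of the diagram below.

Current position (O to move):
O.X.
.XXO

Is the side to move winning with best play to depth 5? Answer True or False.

O winning at [O.X./.XXO]: False

[O.X./.XXO] O move#1: (0,1):-1/OOX./.XXO, (0,3):-1/O.XO/.XXO, (1,0):+0/O.X./OXXO*
[O.X./OXXO] X move#2: (0,1):+0/OXX./OXXO*, (0,3):+0/O.XX/OXXO
[OXX./OXXO] O move#3: (0,3):+0/OXXO/OXXO*
[OXXO/OXXO] end (terminal +0, X#4); searched O.X./.XXO to 5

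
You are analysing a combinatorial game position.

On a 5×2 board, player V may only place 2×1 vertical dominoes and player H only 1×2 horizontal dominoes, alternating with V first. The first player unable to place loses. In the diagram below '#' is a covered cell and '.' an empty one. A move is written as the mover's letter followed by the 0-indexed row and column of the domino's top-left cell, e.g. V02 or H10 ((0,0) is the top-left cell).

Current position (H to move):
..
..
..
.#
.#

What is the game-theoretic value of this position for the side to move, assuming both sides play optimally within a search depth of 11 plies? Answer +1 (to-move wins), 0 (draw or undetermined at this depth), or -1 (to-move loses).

value(../../../.#/.#, H) = +1

[../../../.#/.#] H move#1: H00:-1/##/../../.#/.#, H10:+1/../##/../.#/.#*, H20:-1/../../##/.#/.#
[../##/../.#/.#] V move#2: V20:-1/../##/#./##/.#*, V30:-1/../##/../##/##
[../##/#./##/.#] H move#3: H00:+1/##/##/#./##/.#*
[##/##/#./##/.#] end (terminal -1, V#4); searched ../../../.#/.# to 11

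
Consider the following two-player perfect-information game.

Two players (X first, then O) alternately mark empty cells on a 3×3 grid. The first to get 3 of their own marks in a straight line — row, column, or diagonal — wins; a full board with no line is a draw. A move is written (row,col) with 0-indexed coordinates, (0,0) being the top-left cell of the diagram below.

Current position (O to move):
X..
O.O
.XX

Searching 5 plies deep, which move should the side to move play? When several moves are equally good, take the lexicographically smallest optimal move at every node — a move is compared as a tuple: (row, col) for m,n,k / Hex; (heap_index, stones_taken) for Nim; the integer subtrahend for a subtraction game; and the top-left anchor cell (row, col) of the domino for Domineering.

[X../O.O/.XX] O move#1: (0,1):-1/XO./O.O/.XX, (0,2):-1/X.O/O.O/.XX, (1,1):+1/X../OOO/.XX*, (2,0):-1/X../O.O/OXX
[X../OOO/.XX] end (terminal -1, X#2); searched X../O.O/.XX to 5

O's best at [X../O.O/.XX]: (1,1)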